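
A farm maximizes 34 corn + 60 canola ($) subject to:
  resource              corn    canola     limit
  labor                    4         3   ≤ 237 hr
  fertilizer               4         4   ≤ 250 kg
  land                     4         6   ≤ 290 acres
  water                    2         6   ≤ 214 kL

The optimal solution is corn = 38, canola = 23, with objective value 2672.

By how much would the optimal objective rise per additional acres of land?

7

At the optimum: labor uses 221 of 237 (slack = 16); fertilizer uses 244 of 250 (slack = 6); land uses 290 of 290 (binding); water uses 214 of 214 (binding).
By complementary slackness, y = 0 for the non-binding constraints.
From A_Bᵀ y = c: 4·y_land + 2·y_water = 34; 6·y_land + 6·y_water = 60.
This yields shadow prices y_land = 7, y_water = 3.
Shadow price of land = 7.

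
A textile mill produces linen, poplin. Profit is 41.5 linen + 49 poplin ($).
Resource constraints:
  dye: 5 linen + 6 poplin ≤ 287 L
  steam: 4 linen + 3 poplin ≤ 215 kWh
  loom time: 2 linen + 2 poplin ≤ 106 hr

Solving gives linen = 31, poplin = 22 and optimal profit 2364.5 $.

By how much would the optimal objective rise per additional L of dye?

7.5

Binding: dye and loom time. Non-binding: steam (25 unused).
By complementary slackness, y = 0 for the non-binding constraint.
From A_Bᵀ y = c: 5·y_dye + 2·y_loom time = 41.5; 6·y_dye + 2·y_loom time = 49.
Solving: y_dye = 7.5, y_loom time = 2.
Shadow price of dye = 7.5.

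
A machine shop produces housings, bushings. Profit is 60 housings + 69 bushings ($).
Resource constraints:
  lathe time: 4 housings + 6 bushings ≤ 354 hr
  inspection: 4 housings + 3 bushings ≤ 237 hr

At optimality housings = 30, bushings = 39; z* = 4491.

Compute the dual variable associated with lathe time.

8

At the optimum: lathe time uses 354 of 354 (binding); inspection uses 237 of 237 (binding).
From A_Bᵀ y = c: 4·y_lathe time + 4·y_inspection = 60; 6·y_lathe time + 3·y_inspection = 69.
Solving: y_lathe time = 8, y_inspection = 7.
Shadow price of lathe time = 8.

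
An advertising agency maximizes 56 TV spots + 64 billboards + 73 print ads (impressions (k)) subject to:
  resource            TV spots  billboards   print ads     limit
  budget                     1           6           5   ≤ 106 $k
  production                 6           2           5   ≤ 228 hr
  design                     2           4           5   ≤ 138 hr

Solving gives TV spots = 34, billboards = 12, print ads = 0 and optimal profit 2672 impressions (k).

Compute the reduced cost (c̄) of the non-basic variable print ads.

Binding: budget and production. Non-binding: design (22 unused).
Since design is not tight, its dual is 0.
The binding rows give the dual system: 1·y_budget + 6·y_production = 56 and 6·y_budget + 2·y_production = 64.
→ y_budget = 8 and y_production = 8.
Reduced cost of print ads: c₃ − yᵀa₃ = 73 − (8·5 + 8·5) = 73 − 80 = -7.

-7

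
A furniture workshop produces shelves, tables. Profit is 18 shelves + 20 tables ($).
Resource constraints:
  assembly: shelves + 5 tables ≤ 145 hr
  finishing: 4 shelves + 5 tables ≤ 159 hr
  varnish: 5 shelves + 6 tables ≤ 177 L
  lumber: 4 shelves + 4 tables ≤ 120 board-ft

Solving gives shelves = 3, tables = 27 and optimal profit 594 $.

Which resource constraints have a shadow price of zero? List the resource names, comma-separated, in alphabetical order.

assembly: 138/145 (slack 7)
finishing: 147/159 (slack 12)
varnish: 177/177 (binding)
lumber: 120/120 (binding)
By complementary slackness, a constraint with positive slack has shadow price 0 → assembly, finishing.

assembly, finishing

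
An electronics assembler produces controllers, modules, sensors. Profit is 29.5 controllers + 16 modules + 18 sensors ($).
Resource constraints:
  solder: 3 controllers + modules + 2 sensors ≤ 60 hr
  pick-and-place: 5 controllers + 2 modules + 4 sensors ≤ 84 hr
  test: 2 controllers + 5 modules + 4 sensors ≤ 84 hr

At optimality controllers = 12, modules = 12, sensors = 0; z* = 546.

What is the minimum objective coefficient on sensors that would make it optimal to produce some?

Binding: pick-and-place and test. Non-binding: solder (12 unused).
By complementary slackness, y = 0 for the non-binding constraint.
The binding rows give the dual system: 5·y_pick-and-place + 2·y_test = 29.5 and 2·y_pick-and-place + 5·y_test = 16.
This yields shadow prices y_pick-and-place = 5.5, y_test = 1.
sensors enters the basis when its profit ≥ yᵀa₃ = 5.5·4 + 1·4 = 26.

26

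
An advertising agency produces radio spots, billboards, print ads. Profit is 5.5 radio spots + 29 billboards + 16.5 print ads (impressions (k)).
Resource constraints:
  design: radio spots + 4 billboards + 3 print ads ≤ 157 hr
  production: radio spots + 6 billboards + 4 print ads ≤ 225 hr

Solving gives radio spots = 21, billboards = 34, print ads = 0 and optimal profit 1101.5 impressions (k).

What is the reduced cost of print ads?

At the optimum: design uses 157 of 157 (binding); production uses 225 of 225 (binding).
The binding rows give the dual system: 1·y_design + 1·y_production = 5.5 and 4·y_design + 6·y_production = 29.
This yields shadow prices y_design = 2, y_production = 3.5.
Reduced cost of print ads: c₃ − yᵀa₃ = 16.5 − (2·3 + 3.5·4) = 16.5 − 20 = -3.5.

-3.5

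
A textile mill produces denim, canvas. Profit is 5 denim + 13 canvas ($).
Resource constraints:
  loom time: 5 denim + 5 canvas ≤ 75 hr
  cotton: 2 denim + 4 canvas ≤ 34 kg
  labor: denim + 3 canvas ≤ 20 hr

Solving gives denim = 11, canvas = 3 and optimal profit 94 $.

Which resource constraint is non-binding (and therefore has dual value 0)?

loom time: 70/75 (slack 5)
cotton: 34/34 (binding)
labor: 20/20 (binding)
By complementary slackness, a constraint with positive slack has shadow price 0 → loom time.

loom time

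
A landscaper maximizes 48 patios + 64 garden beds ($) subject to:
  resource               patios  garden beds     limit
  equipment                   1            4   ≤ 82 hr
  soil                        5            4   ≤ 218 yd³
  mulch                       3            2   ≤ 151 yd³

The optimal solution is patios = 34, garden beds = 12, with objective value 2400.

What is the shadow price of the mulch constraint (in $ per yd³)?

0

Binding: equipment and soil. Non-binding: mulch (25 unused).
By complementary slackness, y = 0 for the non-binding constraint.
The binding rows give the dual system: 1·y_equipment + 5·y_soil = 48 and 4·y_equipment + 4·y_soil = 64.
This yields shadow prices y_equipment = 8, y_soil = 8.
Shadow price of mulch = 0.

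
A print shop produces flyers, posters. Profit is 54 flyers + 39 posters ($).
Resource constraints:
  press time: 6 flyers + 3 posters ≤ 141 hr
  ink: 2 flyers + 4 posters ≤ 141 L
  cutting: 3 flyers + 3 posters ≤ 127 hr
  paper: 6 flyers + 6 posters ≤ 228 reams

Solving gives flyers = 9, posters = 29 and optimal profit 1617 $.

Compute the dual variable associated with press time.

5

Binding: press time and paper. Non-binding: ink (7 unused), cutting (13 unused).
By complementary slackness, y = 0 for the non-binding constraints.
From A_Bᵀ y = c: 6·y_press time + 6·y_paper = 54; 3·y_press time + 6·y_paper = 39.
This yields shadow prices y_press time = 5, y_paper = 4.
Shadow price of press time = 5.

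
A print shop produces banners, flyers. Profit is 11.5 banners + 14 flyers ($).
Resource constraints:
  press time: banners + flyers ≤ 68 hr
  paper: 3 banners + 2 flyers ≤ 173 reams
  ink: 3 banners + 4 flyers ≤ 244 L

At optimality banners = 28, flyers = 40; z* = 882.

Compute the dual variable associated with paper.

0

Check each constraint at x*: press time 68/68 (tight); paper 164/173 (slack 9); ink 244/244 (tight).
Since paper is not tight, its dual is 0.
Dual feasibility on the basic columns requires 1·y_press time + 3·y_ink = 11.5, 1·y_press time + 4·y_ink = 14.
→ y_press time = 4 and y_ink = 2.5.
Shadow price of paper = 0.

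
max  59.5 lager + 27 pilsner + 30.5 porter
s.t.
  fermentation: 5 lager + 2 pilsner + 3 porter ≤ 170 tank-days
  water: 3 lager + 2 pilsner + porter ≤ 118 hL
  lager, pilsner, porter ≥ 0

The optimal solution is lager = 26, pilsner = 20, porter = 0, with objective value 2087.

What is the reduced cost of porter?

-2

At the optimum: fermentation uses 170 of 170 (binding); water uses 118 of 118 (binding).
The binding rows give the dual system: 5·y_fermentation + 3·y_water = 59.5 and 2·y_fermentation + 2·y_water = 27.
→ y_fermentation = 9.5 and y_water = 4.
Reduced cost of porter: c₃ − yᵀa₃ = 30.5 − (9.5·3 + 4·1) = 30.5 − 32.5 = -2.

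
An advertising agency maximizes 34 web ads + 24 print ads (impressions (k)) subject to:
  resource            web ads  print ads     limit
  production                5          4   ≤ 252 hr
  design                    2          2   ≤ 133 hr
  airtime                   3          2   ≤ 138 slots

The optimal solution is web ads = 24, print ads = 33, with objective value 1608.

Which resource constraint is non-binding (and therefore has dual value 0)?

design

production: 252/252 (binding)
design: 114/133 (slack 19)
airtime: 138/138 (binding)
By complementary slackness, a constraint with positive slack has shadow price 0 → design.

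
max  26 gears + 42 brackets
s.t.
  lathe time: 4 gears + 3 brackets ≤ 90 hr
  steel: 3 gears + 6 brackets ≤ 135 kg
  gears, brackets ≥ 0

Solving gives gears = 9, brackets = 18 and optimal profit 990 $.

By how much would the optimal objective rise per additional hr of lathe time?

2

At the optimum: lathe time uses 90 of 90 (binding); steel uses 135 of 135 (binding).
From A_Bᵀ y = c: 4·y_lathe time + 3·y_steel = 26; 3·y_lathe time + 6·y_steel = 42.
→ y_lathe time = 2 and y_steel = 6.
Shadow price of lathe time = 2.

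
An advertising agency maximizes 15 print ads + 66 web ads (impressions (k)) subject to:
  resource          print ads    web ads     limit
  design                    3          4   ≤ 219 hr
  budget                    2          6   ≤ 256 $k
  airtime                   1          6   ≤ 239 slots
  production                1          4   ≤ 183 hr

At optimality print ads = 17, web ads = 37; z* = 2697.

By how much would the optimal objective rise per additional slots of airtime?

7

Binding: budget and airtime. Non-binding: design (20 unused), production (18 unused).
Slack constraints have shadow price 0 (complementary slackness).
Dual feasibility on the basic columns requires 2·y_budget + 1·y_airtime = 15, 6·y_budget + 6·y_airtime = 66.
→ y_budget = 4 and y_airtime = 7.
Shadow price of airtime = 7.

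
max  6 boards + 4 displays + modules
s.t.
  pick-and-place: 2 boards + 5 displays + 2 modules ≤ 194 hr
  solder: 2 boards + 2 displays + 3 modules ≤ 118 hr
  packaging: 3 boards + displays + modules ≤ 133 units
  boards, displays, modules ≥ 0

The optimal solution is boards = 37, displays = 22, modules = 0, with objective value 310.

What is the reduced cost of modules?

-4.5

Check each constraint at x*: pick-and-place 184/194 (slack 10); solder 118/118 (tight); packaging 133/133 (tight).
Since pick-and-place is not tight, its dual is 0.
The binding rows give the dual system: 2·y_solder + 3·y_packaging = 6 and 2·y_solder + 1·y_packaging = 4.
→ y_solder = 1.5 and y_packaging = 1.
Reduced cost of modules: c₃ − yᵀa₃ = 1 − (1.5·3 + 1·1) = 1 − 5.5 = -4.5.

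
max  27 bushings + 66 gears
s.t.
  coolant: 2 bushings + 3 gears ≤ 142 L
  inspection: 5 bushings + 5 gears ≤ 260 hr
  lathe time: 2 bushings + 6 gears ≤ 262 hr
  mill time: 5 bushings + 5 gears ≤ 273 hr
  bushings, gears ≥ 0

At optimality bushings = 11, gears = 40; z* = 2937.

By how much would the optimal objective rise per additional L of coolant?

5

Check each constraint at x*: coolant 142/142 (tight); inspection 255/260 (slack 5); lathe time 262/262 (tight); mill time 255/273 (slack 18).
By complementary slackness, y = 0 for the non-binding constraints.
Dual feasibility on the basic columns requires 2·y_coolant + 2·y_lathe time = 27, 3·y_coolant + 6·y_lathe time = 66.
Solving: y_coolant = 5, y_lathe time = 8.5.
Shadow price of coolant = 5.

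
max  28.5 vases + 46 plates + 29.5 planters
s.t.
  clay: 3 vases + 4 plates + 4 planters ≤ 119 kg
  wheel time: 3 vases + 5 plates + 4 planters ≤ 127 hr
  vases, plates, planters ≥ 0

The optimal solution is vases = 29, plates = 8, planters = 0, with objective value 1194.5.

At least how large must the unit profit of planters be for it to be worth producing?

38

Both clay and wheel time are binding at x*.
Dual feasibility on the basic columns requires 3·y_clay + 3·y_wheel time = 28.5, 4·y_clay + 5·y_wheel time = 46.
This yields shadow prices y_clay = 1.5, y_wheel time = 8.
planters enters the basis when its profit ≥ yᵀa₃ = 1.5·4 + 8·4 = 38.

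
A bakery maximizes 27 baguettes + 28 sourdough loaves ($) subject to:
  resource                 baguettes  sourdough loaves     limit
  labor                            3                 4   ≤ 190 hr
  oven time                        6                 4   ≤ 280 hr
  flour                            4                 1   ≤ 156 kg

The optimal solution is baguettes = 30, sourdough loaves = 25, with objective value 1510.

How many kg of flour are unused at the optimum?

11

flour used = 4·30 + 1·25 = 145; slack = 156 − 145 = 11.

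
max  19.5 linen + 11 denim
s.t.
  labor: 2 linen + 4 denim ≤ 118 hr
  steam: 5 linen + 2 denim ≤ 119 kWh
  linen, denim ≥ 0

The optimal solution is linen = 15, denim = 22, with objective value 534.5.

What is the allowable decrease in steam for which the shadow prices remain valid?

Binding constraints: labor, steam. The basis is B = [[2,4],[5,2]] with det -16.
Per unit decrease in steam, x* moves by d = (-0.25, 0.125).
The basis stays optimal until linen reaches 0; allowable decrease = 60 kWh.

60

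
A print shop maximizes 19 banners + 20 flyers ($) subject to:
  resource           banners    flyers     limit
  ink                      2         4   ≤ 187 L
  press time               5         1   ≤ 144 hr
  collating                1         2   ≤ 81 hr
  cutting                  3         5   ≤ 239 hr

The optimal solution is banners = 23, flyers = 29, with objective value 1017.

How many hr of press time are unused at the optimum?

press time used = 5·23 + 1·29 = 144; slack = 144 − 144 = 0.

0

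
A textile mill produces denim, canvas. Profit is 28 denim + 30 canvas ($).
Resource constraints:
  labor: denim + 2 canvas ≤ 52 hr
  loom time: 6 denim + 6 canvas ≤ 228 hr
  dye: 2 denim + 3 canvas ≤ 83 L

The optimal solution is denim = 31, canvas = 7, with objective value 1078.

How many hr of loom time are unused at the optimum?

0

loom time used = 6·31 + 6·7 = 228; slack = 228 − 228 = 0.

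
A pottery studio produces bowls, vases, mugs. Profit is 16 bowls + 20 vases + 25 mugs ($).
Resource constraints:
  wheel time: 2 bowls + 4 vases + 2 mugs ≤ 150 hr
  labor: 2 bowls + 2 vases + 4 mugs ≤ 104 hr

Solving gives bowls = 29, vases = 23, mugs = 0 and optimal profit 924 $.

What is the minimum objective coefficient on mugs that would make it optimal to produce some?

28

At the optimum: wheel time uses 150 of 150 (binding); labor uses 104 of 104 (binding).
The binding rows give the dual system: 2·y_wheel time + 2·y_labor = 16 and 4·y_wheel time + 2·y_labor = 20.
→ y_wheel time = 2 and y_labor = 6.
mugs enters the basis when its profit ≥ yᵀa₃ = 2·2 + 6·4 = 28.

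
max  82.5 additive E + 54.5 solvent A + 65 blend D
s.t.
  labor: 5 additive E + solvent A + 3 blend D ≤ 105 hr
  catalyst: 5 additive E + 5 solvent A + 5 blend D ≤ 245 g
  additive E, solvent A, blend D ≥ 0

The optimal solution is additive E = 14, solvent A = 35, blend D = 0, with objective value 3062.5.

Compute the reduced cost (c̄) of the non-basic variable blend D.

Both labor and catalyst are binding at x*.
From A_Bᵀ y = c: 5·y_labor + 5·y_catalyst = 82.5; 1·y_labor + 5·y_catalyst = 54.5.
Solving: y_labor = 7, y_catalyst = 9.5.
Reduced cost of blend D: c₃ − yᵀa₃ = 65 − (7·3 + 9.5·5) = 65 − 68.5 = -3.5.

-3.5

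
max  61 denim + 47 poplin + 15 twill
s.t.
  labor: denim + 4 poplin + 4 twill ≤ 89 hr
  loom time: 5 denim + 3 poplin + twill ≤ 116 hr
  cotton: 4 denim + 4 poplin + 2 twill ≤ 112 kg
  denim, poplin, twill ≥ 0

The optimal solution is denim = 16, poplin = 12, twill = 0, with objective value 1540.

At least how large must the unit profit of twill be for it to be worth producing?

Check each constraint at x*: labor 64/89 (slack 25); loom time 116/116 (tight); cotton 112/112 (tight).
Since labor is not tight, its dual is 0.
From A_Bᵀ y = c: 5·y_loom time + 4·y_cotton = 61; 3·y_loom time + 4·y_cotton = 47.
→ y_loom time = 7 and y_cotton = 6.5.
twill enters the basis when its profit ≥ yᵀa₃ = 7·1 + 6.5·2 = 20.

20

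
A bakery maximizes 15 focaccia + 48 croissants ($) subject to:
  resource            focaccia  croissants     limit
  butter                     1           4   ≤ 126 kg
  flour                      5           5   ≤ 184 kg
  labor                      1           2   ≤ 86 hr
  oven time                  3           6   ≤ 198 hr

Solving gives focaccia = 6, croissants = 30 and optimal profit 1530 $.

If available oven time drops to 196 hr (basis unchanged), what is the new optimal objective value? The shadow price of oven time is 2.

Δb = -2, so new z* = 1530 + (2)·(-2) = 1530 − 4 = 1526.

1526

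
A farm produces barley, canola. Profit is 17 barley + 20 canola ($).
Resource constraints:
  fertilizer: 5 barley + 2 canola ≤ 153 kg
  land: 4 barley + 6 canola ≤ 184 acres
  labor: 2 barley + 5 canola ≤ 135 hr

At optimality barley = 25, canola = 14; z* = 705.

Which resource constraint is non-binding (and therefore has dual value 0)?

labor

fertilizer: 153/153 (binding)
land: 184/184 (binding)
labor: 120/135 (slack 15)
By complementary slackness, a constraint with positive slack has shadow price 0 → labor.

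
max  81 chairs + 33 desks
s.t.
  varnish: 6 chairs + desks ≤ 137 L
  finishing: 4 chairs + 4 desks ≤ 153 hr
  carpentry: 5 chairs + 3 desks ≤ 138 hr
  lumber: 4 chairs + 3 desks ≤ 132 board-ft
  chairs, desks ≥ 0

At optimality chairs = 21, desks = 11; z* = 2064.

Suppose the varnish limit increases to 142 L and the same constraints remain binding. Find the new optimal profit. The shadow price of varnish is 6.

2094

Δb = 5, so new z* = 2064 + (6)·(5) = 2064 + 30 = 2094.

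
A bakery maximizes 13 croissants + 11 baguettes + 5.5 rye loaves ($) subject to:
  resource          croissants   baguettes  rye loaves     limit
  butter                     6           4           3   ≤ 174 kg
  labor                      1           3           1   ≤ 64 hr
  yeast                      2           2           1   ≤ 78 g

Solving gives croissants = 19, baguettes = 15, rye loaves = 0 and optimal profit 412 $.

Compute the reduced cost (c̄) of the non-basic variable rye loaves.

Check each constraint at x*: butter 174/174 (tight); labor 64/64 (tight); yeast 68/78 (slack 10).
By complementary slackness, y = 0 for the non-binding constraint.
Dual feasibility on the basic columns requires 6·y_butter + 1·y_labor = 13, 4·y_butter + 3·y_labor = 11.
Solving: y_butter = 2, y_labor = 1.
Reduced cost of rye loaves: c₃ − yᵀa₃ = 5.5 − (2·3 + 1·1) = 5.5 − 7 = -1.5.

-1.5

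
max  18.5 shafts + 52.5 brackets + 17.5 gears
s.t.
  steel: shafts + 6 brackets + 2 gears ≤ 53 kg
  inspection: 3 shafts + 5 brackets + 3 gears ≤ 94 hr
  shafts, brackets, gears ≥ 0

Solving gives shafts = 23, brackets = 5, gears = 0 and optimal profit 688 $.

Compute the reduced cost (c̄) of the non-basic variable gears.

-6

Both steel and inspection are binding at x*.
Dual feasibility on the basic columns requires 1·y_steel + 3·y_inspection = 18.5, 6·y_steel + 5·y_inspection = 52.5.
This yields shadow prices y_steel = 5, y_inspection = 4.5.
Reduced cost of gears: c₃ − yᵀa₃ = 17.5 − (5·2 + 4.5·3) = 17.5 − 23.5 = -6.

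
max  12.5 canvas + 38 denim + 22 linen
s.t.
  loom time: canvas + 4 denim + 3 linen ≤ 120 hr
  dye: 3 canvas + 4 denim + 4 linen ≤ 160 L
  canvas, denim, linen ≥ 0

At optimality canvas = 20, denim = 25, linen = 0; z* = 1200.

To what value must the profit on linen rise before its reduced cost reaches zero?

Both loom time and dye are binding at x*.
From A_Bᵀ y = c: 1·y_loom time + 3·y_dye = 12.5; 4·y_loom time + 4·y_dye = 38.
→ y_loom time = 8 and y_dye = 1.5.
linen enters the basis when its profit ≥ yᵀa₃ = 8·3 + 1.5·4 = 30.

30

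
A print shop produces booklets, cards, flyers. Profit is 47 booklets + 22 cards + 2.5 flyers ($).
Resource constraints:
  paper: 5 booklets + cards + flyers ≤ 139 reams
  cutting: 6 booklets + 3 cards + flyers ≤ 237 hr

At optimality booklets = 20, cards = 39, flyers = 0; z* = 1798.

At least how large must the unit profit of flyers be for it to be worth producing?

Check each constraint at x*: paper 139/139 (tight); cutting 237/237 (tight).
Dual feasibility on the basic columns requires 5·y_paper + 6·y_cutting = 47, 1·y_paper + 3·y_cutting = 22.
This yields shadow prices y_paper = 1, y_cutting = 7.
flyers enters the basis when its profit ≥ yᵀa₃ = 1·1 + 7·1 = 8.

8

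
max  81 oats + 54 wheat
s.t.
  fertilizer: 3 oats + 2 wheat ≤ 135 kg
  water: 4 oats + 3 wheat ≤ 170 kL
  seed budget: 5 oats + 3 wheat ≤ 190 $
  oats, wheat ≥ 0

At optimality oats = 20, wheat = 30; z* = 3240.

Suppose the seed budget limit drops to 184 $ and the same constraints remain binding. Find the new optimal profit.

3186

At the optimum: fertilizer uses 120 of 135 (slack = 15); water uses 170 of 170 (binding); seed budget uses 190 of 190 (binding).
Since fertilizer is not tight, its dual is 0.
From A_Bᵀ y = c: 4·y_water + 5·y_seed budget = 81; 3·y_water + 3·y_seed budget = 54.
Solving: y_water = 9, y_seed budget = 9.
Δz = y_seed budget·Δb = 9 × (-6) = -54, so new z* = 3240 − 54 = 3186.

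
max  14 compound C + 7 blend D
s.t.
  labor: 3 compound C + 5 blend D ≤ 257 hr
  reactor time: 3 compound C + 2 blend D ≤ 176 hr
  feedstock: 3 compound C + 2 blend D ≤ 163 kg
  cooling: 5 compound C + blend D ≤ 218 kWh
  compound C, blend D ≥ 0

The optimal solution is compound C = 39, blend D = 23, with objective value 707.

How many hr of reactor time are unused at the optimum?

reactor time used = 3·39 + 2·23 = 163; slack = 176 − 163 = 13.

13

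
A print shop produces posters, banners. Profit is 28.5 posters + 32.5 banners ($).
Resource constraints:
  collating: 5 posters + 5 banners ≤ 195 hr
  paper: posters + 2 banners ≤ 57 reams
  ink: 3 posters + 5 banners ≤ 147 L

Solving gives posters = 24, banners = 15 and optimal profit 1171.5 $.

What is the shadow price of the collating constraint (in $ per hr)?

At the optimum: collating uses 195 of 195 (binding); paper uses 54 of 57 (slack = 3); ink uses 147 of 147 (binding).
Since paper is not tight, its dual is 0.
From A_Bᵀ y = c: 5·y_collating + 3·y_ink = 28.5; 5·y_collating + 5·y_ink = 32.5.
This yields shadow prices y_collating = 4.5, y_ink = 2.
Shadow price of collating = 4.5.

4.5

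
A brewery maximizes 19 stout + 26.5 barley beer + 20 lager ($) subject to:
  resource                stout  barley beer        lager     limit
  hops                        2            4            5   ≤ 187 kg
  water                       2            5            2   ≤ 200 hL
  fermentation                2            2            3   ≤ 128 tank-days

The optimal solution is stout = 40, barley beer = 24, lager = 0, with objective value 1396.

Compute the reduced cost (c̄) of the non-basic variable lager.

-6

Check each constraint at x*: hops 176/187 (slack 11); water 200/200 (tight); fermentation 128/128 (tight).
By complementary slackness, y = 0 for the non-binding constraint.
The binding rows give the dual system: 2·y_water + 2·y_fermentation = 19 and 5·y_water + 2·y_fermentation = 26.5.
→ y_water = 2.5 and y_fermentation = 7.
Reduced cost of lager: c₃ − yᵀa₃ = 20 − (2.5·2 + 7·3) = 20 − 26 = -6.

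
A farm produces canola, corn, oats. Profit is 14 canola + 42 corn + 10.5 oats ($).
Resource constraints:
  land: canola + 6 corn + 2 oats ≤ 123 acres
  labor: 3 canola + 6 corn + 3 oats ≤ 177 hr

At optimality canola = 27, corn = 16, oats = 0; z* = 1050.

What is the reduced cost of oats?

Both land and labor are binding at x*.
From A_Bᵀ y = c: 1·y_land + 3·y_labor = 14; 6·y_land + 6·y_labor = 42.
This yields shadow prices y_land = 3.5, y_labor = 3.5.
Reduced cost of oats: c₃ − yᵀa₃ = 10.5 − (3.5·2 + 3.5·3) = 10.5 − 17.5 = -7.

-7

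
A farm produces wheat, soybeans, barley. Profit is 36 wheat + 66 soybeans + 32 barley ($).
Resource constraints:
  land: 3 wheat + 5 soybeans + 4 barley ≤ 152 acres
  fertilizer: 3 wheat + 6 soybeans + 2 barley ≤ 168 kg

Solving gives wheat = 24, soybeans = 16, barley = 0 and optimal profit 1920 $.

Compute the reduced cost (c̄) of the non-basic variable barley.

Both land and fertilizer are binding at x*.
Dual feasibility on the basic columns requires 3·y_land + 3·y_fertilizer = 36, 5·y_land + 6·y_fertilizer = 66.
This yields shadow prices y_land = 6, y_fertilizer = 6.
Reduced cost of barley: c₃ − yᵀa₃ = 32 − (6·4 + 6·2) = 32 − 36 = -4.

-4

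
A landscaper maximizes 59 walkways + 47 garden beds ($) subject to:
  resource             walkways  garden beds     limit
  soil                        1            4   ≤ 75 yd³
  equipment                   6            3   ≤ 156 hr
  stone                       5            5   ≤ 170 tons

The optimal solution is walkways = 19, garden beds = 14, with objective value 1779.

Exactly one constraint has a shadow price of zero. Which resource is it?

soil: 75/75 (binding)
equipment: 156/156 (binding)
stone: 165/170 (slack 5)
By complementary slackness, a constraint with positive slack has shadow price 0 → stone.

stone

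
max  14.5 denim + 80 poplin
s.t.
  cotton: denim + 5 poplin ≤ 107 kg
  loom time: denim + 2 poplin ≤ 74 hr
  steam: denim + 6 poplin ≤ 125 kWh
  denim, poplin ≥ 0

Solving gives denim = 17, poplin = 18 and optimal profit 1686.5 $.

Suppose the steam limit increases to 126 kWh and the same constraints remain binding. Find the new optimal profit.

1694

At the optimum: cotton uses 107 of 107 (binding); loom time uses 53 of 74 (slack = 21); steam uses 125 of 125 (binding).
Slack constraints have shadow price 0 (complementary slackness).
Dual feasibility on the basic columns requires 1·y_cotton + 1·y_steam = 14.5, 5·y_cotton + 6·y_steam = 80.
This yields shadow prices y_cotton = 7, y_steam = 7.5.
Δz = y_steam·Δb = 7.5 × (1) = 7.5, so new z* = 1686.5 + 7.5 = 1694.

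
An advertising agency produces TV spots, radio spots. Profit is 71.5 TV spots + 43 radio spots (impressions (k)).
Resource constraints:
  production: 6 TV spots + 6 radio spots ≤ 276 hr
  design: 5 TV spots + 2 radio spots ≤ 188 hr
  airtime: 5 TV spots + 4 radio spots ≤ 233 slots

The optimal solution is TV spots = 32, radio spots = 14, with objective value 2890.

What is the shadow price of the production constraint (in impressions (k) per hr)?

At the optimum: production uses 276 of 276 (binding); design uses 188 of 188 (binding); airtime uses 216 of 233 (slack = 17).
Since airtime is not tight, its dual is 0.
Dual feasibility on the basic columns requires 6·y_production + 5·y_design = 71.5, 6·y_production + 2·y_design = 43.
Solving: y_production = 4, y_design = 9.5.
Shadow price of production = 4.

4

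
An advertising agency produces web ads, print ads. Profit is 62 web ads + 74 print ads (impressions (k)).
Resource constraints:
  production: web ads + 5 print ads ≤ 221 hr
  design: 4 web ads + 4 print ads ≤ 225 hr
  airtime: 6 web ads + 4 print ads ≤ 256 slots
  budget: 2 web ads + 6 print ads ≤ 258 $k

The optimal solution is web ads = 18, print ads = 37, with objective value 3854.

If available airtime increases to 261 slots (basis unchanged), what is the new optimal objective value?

Check each constraint at x*: production 203/221 (slack 18); design 220/225 (slack 5); airtime 256/256 (tight); budget 258/258 (tight).
By complementary slackness, y = 0 for the non-binding constraints.
From A_Bᵀ y = c: 6·y_airtime + 2·y_budget = 62; 4·y_airtime + 6·y_budget = 74.
Solving: y_airtime = 8, y_budget = 7.
Δz = y_airtime·Δb = 8 × (5) = 40, so new z* = 3854 + 40 = 3894.

3894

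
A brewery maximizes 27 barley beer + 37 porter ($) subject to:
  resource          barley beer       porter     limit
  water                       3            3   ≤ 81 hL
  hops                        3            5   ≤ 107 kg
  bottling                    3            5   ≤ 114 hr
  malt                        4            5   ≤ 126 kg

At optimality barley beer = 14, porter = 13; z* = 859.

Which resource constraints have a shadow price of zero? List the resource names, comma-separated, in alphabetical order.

bottling, malt

water: 81/81 (binding)
hops: 107/107 (binding)
bottling: 107/114 (slack 7)
malt: 121/126 (slack 5)
By complementary slackness, a constraint with positive slack has shadow price 0 → bottling, malt.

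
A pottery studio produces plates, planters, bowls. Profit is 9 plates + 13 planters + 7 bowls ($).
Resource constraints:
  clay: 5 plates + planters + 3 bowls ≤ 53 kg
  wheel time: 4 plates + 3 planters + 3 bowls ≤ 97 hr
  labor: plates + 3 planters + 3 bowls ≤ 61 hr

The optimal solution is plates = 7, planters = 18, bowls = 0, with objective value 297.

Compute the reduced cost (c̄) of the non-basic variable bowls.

Check each constraint at x*: clay 53/53 (tight); wheel time 82/97 (slack 15); labor 61/61 (tight).
Slack constraints have shadow price 0 (complementary slackness).
Dual feasibility on the basic columns requires 5·y_clay + 1·y_labor = 9, 1·y_clay + 3·y_labor = 13.
Solving: y_clay = 1, y_labor = 4.
Reduced cost of bowls: c₃ − yᵀa₃ = 7 − (1·3 + 4·3) = 7 − 15 = -8.

-8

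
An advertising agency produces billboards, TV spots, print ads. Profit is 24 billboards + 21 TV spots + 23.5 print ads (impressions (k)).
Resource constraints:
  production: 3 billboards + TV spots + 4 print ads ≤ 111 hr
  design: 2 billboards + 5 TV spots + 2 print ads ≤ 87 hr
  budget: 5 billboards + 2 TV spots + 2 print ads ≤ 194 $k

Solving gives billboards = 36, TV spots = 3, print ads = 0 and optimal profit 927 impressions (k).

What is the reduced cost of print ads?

-6.5

Check each constraint at x*: production 111/111 (tight); design 87/87 (tight); budget 186/194 (slack 8).
Since budget is not tight, its dual is 0.
Dual feasibility on the basic columns requires 3·y_production + 2·y_design = 24, 1·y_production + 5·y_design = 21.
Solving: y_production = 6, y_design = 3.
Reduced cost of print ads: c₃ − yᵀa₃ = 23.5 − (6·4 + 3·2) = 23.5 − 30 = -6.5.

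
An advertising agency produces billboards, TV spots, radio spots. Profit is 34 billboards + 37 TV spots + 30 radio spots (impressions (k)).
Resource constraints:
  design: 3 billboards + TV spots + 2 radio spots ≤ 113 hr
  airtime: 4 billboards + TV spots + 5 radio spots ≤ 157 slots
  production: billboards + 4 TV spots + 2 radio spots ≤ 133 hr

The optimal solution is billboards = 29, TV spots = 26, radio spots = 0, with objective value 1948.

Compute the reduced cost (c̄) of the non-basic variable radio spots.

-2

Check each constraint at x*: design 113/113 (tight); airtime 142/157 (slack 15); production 133/133 (tight).
By complementary slackness, y = 0 for the non-binding constraint.
From A_Bᵀ y = c: 3·y_design + 1·y_production = 34; 1·y_design + 4·y_production = 37.
Solving: y_design = 9, y_production = 7.
Reduced cost of radio spots: c₃ − yᵀa₃ = 30 − (9·2 + 7·2) = 30 − 32 = -2.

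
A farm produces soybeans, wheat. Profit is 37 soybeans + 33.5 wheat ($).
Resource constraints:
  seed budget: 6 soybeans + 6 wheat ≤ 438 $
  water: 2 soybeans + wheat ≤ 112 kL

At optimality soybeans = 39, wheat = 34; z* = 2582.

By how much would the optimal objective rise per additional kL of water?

Both seed budget and water are binding at x*.
From A_Bᵀ y = c: 6·y_seed budget + 2·y_water = 37; 6·y_seed budget + 1·y_water = 33.5.
→ y_seed budget = 5 and y_water = 3.5.
Shadow price of water = 3.5.

3.5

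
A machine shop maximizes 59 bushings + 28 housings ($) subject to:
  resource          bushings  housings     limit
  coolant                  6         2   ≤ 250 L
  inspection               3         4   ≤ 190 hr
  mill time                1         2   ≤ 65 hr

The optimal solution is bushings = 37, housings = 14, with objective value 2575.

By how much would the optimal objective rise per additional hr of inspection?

0

Binding: coolant and mill time. Non-binding: inspection (23 unused).
Since inspection is not tight, its dual is 0.
Dual feasibility on the basic columns requires 6·y_coolant + 1·y_mill time = 59, 2·y_coolant + 2·y_mill time = 28.
Solving: y_coolant = 9, y_mill time = 5.
Shadow price of inspection = 0.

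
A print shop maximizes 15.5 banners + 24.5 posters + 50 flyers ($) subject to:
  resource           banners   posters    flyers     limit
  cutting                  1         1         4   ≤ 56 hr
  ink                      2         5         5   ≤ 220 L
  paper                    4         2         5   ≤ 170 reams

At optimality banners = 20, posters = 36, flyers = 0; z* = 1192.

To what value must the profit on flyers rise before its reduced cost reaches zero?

53

At the optimum: cutting uses 56 of 56 (binding); ink uses 220 of 220 (binding); paper uses 152 of 170 (slack = 18).
Since paper is not tight, its dual is 0.
From A_Bᵀ y = c: 1·y_cutting + 2·y_ink = 15.5; 1·y_cutting + 5·y_ink = 24.5.
This yields shadow prices y_cutting = 9.5, y_ink = 3.
flyers enters the basis when its profit ≥ yᵀa₃ = 9.5·4 + 3·5 = 53.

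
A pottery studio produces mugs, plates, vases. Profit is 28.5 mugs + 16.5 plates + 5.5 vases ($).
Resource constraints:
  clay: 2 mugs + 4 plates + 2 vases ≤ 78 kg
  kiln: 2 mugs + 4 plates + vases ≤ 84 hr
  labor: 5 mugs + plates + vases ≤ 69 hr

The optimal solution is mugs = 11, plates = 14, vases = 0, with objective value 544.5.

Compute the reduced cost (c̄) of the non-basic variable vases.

Check each constraint at x*: clay 78/78 (tight); kiln 78/84 (slack 6); labor 69/69 (tight).
Since kiln is not tight, its dual is 0.
Dual feasibility on the basic columns requires 2·y_clay + 5·y_labor = 28.5, 4·y_clay + 1·y_labor = 16.5.
Solving: y_clay = 3, y_labor = 4.5.
Reduced cost of vases: c₃ − yᵀa₃ = 5.5 − (3·2 + 4.5·1) = 5.5 − 10.5 = -5.

-5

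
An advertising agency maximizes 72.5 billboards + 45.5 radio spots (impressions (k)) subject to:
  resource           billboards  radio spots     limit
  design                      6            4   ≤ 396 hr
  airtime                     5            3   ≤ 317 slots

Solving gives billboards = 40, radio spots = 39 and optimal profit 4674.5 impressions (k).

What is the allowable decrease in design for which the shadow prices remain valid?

15.6

Binding constraints: design, airtime. The basis is B = [[6,4],[5,3]] with det -2.
Per unit decrease in design, x* moves by d = (1.5, -2.5).
The basis stays optimal until radio spots reaches 0; allowable decrease = 15.6 hr.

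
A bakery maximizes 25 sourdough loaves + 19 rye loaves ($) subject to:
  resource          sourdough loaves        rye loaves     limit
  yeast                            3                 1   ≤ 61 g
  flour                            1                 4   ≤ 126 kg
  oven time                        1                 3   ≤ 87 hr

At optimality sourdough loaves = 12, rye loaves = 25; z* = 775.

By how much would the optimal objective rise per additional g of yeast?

At the optimum: yeast uses 61 of 61 (binding); flour uses 112 of 126 (slack = 14); oven time uses 87 of 87 (binding).
By complementary slackness, y = 0 for the non-binding constraint.
From A_Bᵀ y = c: 3·y_yeast + 1·y_oven time = 25; 1·y_yeast + 3·y_oven time = 19.
Solving: y_yeast = 7, y_oven time = 4.
Shadow price of yeast = 7.

7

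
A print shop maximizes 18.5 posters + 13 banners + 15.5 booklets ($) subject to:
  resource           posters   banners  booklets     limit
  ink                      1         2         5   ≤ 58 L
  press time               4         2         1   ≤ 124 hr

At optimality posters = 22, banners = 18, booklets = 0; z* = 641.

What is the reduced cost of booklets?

At the optimum: ink uses 58 of 58 (binding); press time uses 124 of 124 (binding).
Dual feasibility on the basic columns requires 1·y_ink + 4·y_press time = 18.5, 2·y_ink + 2·y_press time = 13.
Solving: y_ink = 2.5, y_press time = 4.
Reduced cost of booklets: c₃ − yᵀa₃ = 15.5 − (2.5·5 + 4·1) = 15.5 − 16.5 = -1.

-1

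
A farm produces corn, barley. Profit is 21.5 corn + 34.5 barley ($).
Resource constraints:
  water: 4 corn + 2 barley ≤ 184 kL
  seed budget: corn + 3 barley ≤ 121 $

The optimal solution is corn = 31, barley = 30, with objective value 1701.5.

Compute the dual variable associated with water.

3

Check each constraint at x*: water 184/184 (tight); seed budget 121/121 (tight).
The binding rows give the dual system: 4·y_water + 1·y_seed budget = 21.5 and 2·y_water + 3·y_seed budget = 34.5.
This yields shadow prices y_water = 3, y_seed budget = 9.5.
Shadow price of water = 3.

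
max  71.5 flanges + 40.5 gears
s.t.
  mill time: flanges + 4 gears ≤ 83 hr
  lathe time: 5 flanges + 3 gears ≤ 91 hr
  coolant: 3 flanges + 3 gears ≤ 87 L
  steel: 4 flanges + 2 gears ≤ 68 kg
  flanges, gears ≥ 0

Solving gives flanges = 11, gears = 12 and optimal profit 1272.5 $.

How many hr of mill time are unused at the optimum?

mill time used = 1·11 + 4·12 = 59; slack = 83 − 59 = 24.

24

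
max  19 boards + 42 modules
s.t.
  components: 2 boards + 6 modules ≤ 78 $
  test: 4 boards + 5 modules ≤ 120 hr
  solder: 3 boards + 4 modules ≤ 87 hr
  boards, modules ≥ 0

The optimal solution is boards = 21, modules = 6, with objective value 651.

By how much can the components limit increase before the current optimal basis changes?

52.5

Binding constraints: components, solder. The basis is B = [[2,6],[3,4]] with det -10.
Per unit increase in components, x* moves by d = (-0.4, 0.3).
The basis stays optimal until boards reaches 0; allowable increase = 52.5 $.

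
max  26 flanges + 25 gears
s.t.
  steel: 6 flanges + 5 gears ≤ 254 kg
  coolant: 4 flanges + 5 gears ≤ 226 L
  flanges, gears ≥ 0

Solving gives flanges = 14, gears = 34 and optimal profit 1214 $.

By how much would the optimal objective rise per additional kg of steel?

At the optimum: steel uses 254 of 254 (binding); coolant uses 226 of 226 (binding).
The binding rows give the dual system: 6·y_steel + 4·y_coolant = 26 and 5·y_steel + 5·y_coolant = 25.
Solving: y_steel = 3, y_coolant = 2.
Shadow price of steel = 3.

3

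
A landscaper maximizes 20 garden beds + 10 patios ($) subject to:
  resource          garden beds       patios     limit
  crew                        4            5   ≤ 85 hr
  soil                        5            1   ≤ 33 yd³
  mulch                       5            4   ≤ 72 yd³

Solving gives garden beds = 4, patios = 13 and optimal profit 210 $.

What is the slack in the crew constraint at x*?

crew used = 4·4 + 5·13 = 81; slack = 85 − 81 = 4.

4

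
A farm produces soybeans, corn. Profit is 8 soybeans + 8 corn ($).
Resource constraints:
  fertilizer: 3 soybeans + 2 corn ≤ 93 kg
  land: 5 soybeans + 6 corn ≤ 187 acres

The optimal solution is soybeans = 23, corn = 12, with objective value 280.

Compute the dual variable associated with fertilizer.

1

At the optimum: fertilizer uses 93 of 93 (binding); land uses 187 of 187 (binding).
The binding rows give the dual system: 3·y_fertilizer + 5·y_land = 8 and 2·y_fertilizer + 6·y_land = 8.
→ y_fertilizer = 1 and y_land = 1.
Shadow price of fertilizer = 1.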